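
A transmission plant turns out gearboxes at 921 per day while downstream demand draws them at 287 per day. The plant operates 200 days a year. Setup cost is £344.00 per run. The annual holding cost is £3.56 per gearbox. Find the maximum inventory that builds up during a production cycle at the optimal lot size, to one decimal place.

I_max ≈ 2,763.4 gearboxes

Annual demand D = 287 × 200 = 57,400.
Production build-up factor (1 − d/p) = 1 − 287/921 = 0.6884.
Q* = √(2DS / (H(1 − d/p))) = √(2 × 57,400 × 344 / (3.56 × 0.6884)).
= √(39,491,200 / 2.4506) ≈ 4014.305.
Maximum inventory = Q*(1 − d/p) = 4014.305 × 0.6884 ≈ 2763.376.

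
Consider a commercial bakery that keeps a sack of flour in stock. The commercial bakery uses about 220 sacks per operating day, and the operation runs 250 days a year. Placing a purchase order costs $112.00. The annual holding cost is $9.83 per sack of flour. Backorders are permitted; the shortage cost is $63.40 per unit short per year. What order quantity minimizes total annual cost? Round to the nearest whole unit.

Annual demand D = 220 × 250 = 55,000.
With planned backorders, Q* = √(2DS/H) · √((H+B)/B).
√(2DS/H) = √(2 × 55,000 × 112 / 9.83) = 1119.512.
√((H+B)/B) = √((9.83+63.4)/63.4) = 1.0747.
Q* ≈ 1203.174.

Q* ≈ 1,203 sacks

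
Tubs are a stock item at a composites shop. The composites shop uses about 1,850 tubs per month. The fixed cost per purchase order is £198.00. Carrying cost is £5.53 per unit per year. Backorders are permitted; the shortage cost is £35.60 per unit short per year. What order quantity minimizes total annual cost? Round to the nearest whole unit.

Annual demand D = 1,850 × 12 = 22,200.
With planned backorders, Q* = √(2DS/H) · √((H+B)/B).
√(2DS/H) = √(2 × 22,200 × 198 / 5.53) = 1260.844.
√((H+B)/B) = √((5.53+35.6)/35.6) = 1.0749.
Q* ≈ 1355.239.

Q* ≈ 1,355 tubs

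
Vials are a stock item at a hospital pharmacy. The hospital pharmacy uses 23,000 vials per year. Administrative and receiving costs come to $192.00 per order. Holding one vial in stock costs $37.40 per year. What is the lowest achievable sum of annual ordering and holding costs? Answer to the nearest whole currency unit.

TC* ≈ $18,175

Q* = √(2DS/H) = √(2 × 23,000 × 192 / 37.4) ≈ 485.95.
At Q*, ordering cost (D/Q*)S equals holding cost (Q*/2)H, each = √(DSH/2).
Minimum total = √(2DSH) = √(2 × 23,000 × 192 × 37.4) ≈ 18174.620.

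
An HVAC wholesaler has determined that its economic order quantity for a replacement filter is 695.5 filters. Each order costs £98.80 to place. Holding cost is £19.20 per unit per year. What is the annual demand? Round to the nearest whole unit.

Invert the EOQ relation Q*² = 2DS/H.
From Q* = √(2DS/H): D = Q*²H / (2S) = 695.5² × 19.2 / (2 × 98.8) = 47001.158.

D ≈ 47,001 filters per year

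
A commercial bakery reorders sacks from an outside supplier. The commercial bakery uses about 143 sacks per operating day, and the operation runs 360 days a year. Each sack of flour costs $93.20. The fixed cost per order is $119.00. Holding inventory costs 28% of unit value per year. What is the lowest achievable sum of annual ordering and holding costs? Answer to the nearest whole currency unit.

TC* ≈ $17,881

Annual demand D = 143 × 360 = 51,480.
Holding cost H = 0.28 × $93.20 = $26.0960 per unit per year.
EOQ = √(2DS/H) = √(2 × 51,480 × 119 / 26.096) ≈ 685.21.
At Q*, ordering cost (D/Q*)S equals holding cost (Q*/2)H, each = √(DSH/2).
Minimum total = √(2DSH) = √(2 × 51,480 × 119 × 26.096) ≈ 17881.120.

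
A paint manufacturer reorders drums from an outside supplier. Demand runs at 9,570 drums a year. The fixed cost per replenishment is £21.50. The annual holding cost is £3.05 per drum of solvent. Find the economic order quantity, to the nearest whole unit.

EOQ = √(2DS / H) = √(2 × 9,570 × 21.5 / 3.05).
= √(411,510 / 3.05) = √134,921.3115 ≈ 367.316.

Q* ≈ 367 drums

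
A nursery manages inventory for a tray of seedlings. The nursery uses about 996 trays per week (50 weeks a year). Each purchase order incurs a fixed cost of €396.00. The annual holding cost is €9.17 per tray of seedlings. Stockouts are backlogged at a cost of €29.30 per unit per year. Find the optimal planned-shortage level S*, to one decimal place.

Annual demand D = 996 × 50 = 49,800.
With planned backorders, Q* = √(2DS/H) · √((H+B)/B).
√(2DS/H) = √(2 × 49,800 × 396 / 9.17) = 2073.923.
√((H+B)/B) = √((9.17+29.3)/29.3) = 1.1458.
Q* ≈ 2376.402.
S* = Q* · H/(H+B) = 2376.402 × 9.17/38.47 ≈ 566.457.

S* ≈ 566.5 trays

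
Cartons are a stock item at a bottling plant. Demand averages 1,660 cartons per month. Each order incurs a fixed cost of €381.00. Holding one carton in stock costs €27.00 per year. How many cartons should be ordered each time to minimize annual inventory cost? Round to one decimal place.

Annual demand D = 1,660 × 12 = 19,920.
EOQ = √(2DS / H) = √(2 × 19,920 × 381 / 27).
= √(15,179,040 / 27) = √562,186.6667 ≈ 749.791.

Q* ≈ 749.8 cartons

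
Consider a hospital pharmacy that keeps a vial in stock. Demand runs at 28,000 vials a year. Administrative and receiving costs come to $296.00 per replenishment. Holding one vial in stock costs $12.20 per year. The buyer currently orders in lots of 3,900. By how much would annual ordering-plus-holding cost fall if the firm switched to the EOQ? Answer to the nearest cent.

Extra cost ≈ $11,694.47 per year

EOQ = √(2DS/H) = √(2 × 28,000 × 296 / 12.2) ≈ 1165.63.
Cost at Q* = (D/Q*)S + (Q*/2)H = √(2DSH) ≈ $14,220.66.
Cost at Q = 3,900: (28,000/3,900)×296 + (3,900/2)×12.2 = $2,125.13 + $23,790.00 = $25,915.13.
Excess = $25,915.13 − $14,220.66 = $11,694.47.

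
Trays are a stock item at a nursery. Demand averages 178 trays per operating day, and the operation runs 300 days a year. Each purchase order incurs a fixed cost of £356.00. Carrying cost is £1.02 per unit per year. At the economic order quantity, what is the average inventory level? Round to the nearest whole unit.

Average inventory ≈ 3,053 trays

Annual demand D = 178 × 300 = 53,400.
Q* = √(2DS/H) = √(2 × 53,400 × 356 / 1.02) ≈ 6105.35.
Average inventory = Q*/2 ≈ 6105.35 / 2 = 3052.675.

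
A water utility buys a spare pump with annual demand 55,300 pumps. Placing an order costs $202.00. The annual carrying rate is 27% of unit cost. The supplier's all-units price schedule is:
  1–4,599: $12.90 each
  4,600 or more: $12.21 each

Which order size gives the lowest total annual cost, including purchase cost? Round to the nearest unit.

Holding cost per unit per year at price C is H = 0.27·C.
Evaluate total cost at each tier's feasible EOQ or, if the EOQ is below the tier, at the tier's minimum quantity.
EOQ at $12.90 = 2532.7 (feasible in tier 1): TC = 55,300×$12.90 + (55,300/2532.7)×202 + (2532.7/2)×0.27×$12.90 = $722,191.25.
EOQ at $12.21 = 2603.2 < 4600, so use break Q=4600: TC = 55,300×$12.21 + (55,300/4600.0)×202 + (4600.0/2)×0.27×$12.21 = $685,223.80.
Lowest total cost is $685,223.80 at Q = 4600.0.

Q* ≈ 4,600 pumps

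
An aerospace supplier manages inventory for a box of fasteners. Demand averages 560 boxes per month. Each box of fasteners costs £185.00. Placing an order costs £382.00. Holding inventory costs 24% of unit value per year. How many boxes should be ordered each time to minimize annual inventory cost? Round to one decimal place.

Annual demand D = 560 × 12 = 6,720.
Holding cost H = 0.24 × £185.00 = £44.4000 per unit per year.
EOQ = √(2DS / H) = √(2 × 6,720 × 382 / 44.4).
= √(5,134,080 / 44.4) = √115,632.4324 ≈ 340.048.

Q* ≈ 340.0 boxes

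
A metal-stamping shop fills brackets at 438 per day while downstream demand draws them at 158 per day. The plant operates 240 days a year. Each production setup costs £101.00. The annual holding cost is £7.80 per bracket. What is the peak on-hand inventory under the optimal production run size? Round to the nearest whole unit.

I_max ≈ 792 brackets

Annual demand D = 158 × 240 = 37,920.
Production build-up factor (1 − d/p) = 1 − 158/438 = 0.6393.
Q* = √(2DS / (H(1 − d/p))) = √(2 × 37,920 × 101 / (7.8 × 0.6393)).
= √(7,659,840 / 4.9863) ≈ 1239.426.
Maximum inventory = Q*(1 − d/p) = 1239.426 × 0.6393 ≈ 792.327.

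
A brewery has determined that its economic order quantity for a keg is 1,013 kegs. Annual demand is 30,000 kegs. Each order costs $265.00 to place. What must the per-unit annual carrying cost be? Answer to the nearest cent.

H ≈ $15.49

Squaring Q* = √(2DS/H) gives Q*² = 2DS/H.
From Q* = √(2DS/H): H = 2DS / Q*² = 2 × 30,000 × 265 / 1,013² = 15.4945.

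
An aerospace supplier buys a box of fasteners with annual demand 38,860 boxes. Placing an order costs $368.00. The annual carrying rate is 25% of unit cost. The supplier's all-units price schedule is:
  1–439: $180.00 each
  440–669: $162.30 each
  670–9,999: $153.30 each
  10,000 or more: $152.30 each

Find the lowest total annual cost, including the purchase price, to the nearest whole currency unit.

TC* ≈ $5,990,346

Holding cost per unit per year at price C is H = 0.25·C.
For each price level, check whether its EOQ is feasible; otherwise the best quantity at that price is the breakpoint.
Tier 1 ($180.00): EOQ = 797.2 exceeds tier's upper bound 439, so this tier is dominated.
Tier 2 ($162.30): EOQ = 839.6 exceeds tier's upper bound 669, so this tier is dominated.
EOQ at $153.30 = 863.9 (feasible in tier 3): TC = 38,860×$153.30 + (38,860/863.9)×368 + (863.9/2)×0.25×$153.30 = $5,990,345.88.
EOQ at $152.30 = 866.7 < 10000, so use break Q=10000: TC = 38,860×$152.30 + (38,860/10000.0)×368 + (10000.0/2)×0.25×$152.30 = $6,110,183.05.
Lowest total cost among the candidates is at Q = 863.9.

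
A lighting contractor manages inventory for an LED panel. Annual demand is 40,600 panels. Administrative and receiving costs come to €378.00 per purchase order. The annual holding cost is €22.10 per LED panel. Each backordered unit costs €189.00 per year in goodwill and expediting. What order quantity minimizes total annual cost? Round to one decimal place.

Q* ≈ 1,245.5 panels

With planned backorders, Q* = √(2DS/H) · √((H+B)/B).
√(2DS/H) = √(2 × 40,600 × 378 / 22.1) = 1178.495.
√((H+B)/B) = √((22.1+189)/189) = 1.0568.
Q* ≈ 1245.492.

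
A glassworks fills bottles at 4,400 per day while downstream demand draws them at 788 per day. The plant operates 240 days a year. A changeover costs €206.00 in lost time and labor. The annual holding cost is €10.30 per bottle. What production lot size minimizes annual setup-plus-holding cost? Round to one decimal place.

Q* ≈ 3,035.6 bottles

Annual demand D = 788 × 240 = 189,120.
Production build-up factor (1 − d/p) = 1 − 788/4,400 = 0.8209.
Q* = √(2DS / (H(1 − d/p))) = √(2 × 189,120 × 206 / (10.3 × 0.8209)).
= √(77,917,440 / 8.4554) ≈ 3035.646.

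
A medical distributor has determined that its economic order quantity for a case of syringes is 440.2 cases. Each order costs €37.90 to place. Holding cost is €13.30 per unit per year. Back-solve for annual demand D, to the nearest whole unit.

D ≈ 34,000 cases per year

The basic EOQ model gives Q* = √(2DS/H); rearrange for the unknown.
From Q* = √(2DS/H): D = Q*²H / (2S) = 440.2² × 13.3 / (2 × 37.9) = 34000.281.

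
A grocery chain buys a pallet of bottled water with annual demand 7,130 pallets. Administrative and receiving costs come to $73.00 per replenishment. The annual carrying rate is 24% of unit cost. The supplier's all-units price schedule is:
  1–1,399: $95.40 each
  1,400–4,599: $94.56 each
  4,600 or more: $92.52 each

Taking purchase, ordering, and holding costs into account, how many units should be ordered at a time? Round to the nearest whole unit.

Holding cost per unit per year at price C is H = 0.24·C.
Candidates are each tier's EOQ (if it falls in that tier) and each price-break quantity.
EOQ at $95.40 = 213.2 (feasible in tier 1): TC = 7,130×$95.40 + (7,130/213.2)×73 + (213.2/2)×0.24×$95.40 = $685,084.04.
EOQ at $94.56 = 214.2 < 1400, so use break Q=1400: TC = 7,130×$94.56 + (7,130/1400.0)×73 + (1400.0/2)×0.24×$94.56 = $690,470.66.
EOQ at $92.52 = 216.5 < 4600, so use break Q=4600: TC = 7,130×$92.52 + (7,130/4600.0)×73 + (4600.0/2)×0.24×$92.52 = $710,851.79.
Lowest total cost is $685,084.04 at Q = 213.2.

Q* ≈ 213 pallets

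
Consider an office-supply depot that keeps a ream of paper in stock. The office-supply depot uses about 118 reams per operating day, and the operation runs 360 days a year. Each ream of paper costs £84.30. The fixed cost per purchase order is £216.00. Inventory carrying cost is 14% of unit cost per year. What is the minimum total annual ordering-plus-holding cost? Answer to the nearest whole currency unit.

TC* ≈ £14,717

Annual demand D = 118 × 360 = 42,480.
Holding cost H = 0.14 × £84.30 = £11.8020 per unit per year.
Q* = √(2DS/H) = √(2 × 42,480 × 216 / 11.802) ≈ 1246.97.
At the optimum the two cost components are equal, so total cost = 2·(Q*/2)H = Q*·H.
Minimum total = √(2DSH) = √(2 × 42,480 × 216 × 11.802) ≈ 14716.751.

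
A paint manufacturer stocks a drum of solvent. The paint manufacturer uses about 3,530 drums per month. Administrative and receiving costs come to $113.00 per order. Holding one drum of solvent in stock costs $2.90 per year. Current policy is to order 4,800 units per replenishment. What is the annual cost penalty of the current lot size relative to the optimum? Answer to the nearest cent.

Extra cost ≈ $2,688.19 per year

Annual demand D = 3,530 × 12 = 42,360.
EOQ = √(2DS/H) = √(2 × 42,360 × 113 / 2.9) ≈ 1816.91.
Cost at Q* = (D/Q*)S + (Q*/2)H = √(2DSH) ≈ $5,269.04.
Cost at Q = 4,800: (42,360/4,800)×113 + (4,800/2)×2.9 = $997.22 + $6,960.00 = $7,957.23.
Excess = $7,957.23 − $5,269.04 = $2,688.19.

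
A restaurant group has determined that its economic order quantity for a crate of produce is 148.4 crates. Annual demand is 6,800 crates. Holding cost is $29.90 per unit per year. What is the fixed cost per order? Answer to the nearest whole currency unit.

Squaring Q* = √(2DS/H) gives Q*² = 2DS/H.
From Q* = √(2DS/H): S = Q*²H / (2D) = 148.4² × 29.9 / (2 × 6,800) = 48.4172.

S ≈ $48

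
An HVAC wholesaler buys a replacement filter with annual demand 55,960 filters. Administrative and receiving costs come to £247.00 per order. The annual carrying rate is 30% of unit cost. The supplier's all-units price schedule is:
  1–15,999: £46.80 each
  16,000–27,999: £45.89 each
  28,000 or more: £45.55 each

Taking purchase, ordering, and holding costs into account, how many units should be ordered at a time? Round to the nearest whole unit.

Holding cost per unit per year at price C is H = 0.30·C.
For each price level, check whether its EOQ is feasible; otherwise the best quantity at that price is the breakpoint.
EOQ at £46.80 = 1403.2 (feasible in tier 1): TC = 55,960×£46.80 + (55,960/1403.2)×247 + (1403.2/2)×0.30×£46.80 = £2,638,628.89.
EOQ at £45.89 = 1417.0 < 16000, so use break Q=16000: TC = 55,960×£45.89 + (55,960/16000.0)×247 + (16000.0/2)×0.30×£45.89 = £2,679,004.28.
EOQ at £45.55 = 1422.3 < 28000, so use break Q=28000: TC = 55,960×£45.55 + (55,960/28000.0)×247 + (28000.0/2)×0.30×£45.55 = £2,740,781.65.
Lowest total cost is £2,638,628.89 at Q = 1403.2.

Q* ≈ 1,403 filters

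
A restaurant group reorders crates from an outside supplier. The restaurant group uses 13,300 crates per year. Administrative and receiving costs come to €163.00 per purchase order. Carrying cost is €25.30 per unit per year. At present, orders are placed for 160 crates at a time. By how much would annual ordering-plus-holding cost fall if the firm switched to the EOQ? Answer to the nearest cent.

Extra cost ≈ €5,099.80 per year

EOQ = √(2DS/H) = √(2 × 13,300 × 163 / 25.3) ≈ 413.98.
Cost at Q* = (D/Q*)S + (Q*/2)H = √(2DSH) ≈ €10,473.57.
Cost at Q = 160: (13,300/160)×163 + (160/2)×25.3 = €13,549.38 + €2,024.00 = €15,573.38.
Excess = €15,573.38 − €10,473.57 = €5,099.80.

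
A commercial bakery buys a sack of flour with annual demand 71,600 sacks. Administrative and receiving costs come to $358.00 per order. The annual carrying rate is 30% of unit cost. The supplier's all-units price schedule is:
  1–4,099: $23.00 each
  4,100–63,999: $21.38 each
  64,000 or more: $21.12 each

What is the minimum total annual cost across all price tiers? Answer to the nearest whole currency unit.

TC* ≈ $1,550,209

Holding cost per unit per year at price C is H = 0.30·C.
Candidates are each tier's EOQ (if it falls in that tier) and each price-break quantity.
EOQ at $23.00 = 2725.8 (feasible in tier 1): TC = 71,600×$23.00 + (71,600/2725.8)×358 + (2725.8/2)×0.30×$23.00 = $1,665,607.78.
EOQ at $21.38 = 2827.1 < 4100, so use break Q=4100: TC = 71,600×$21.38 + (71,600/4100.0)×358 + (4100.0/2)×0.30×$21.38 = $1,550,208.60.
EOQ at $21.12 = 2844.5 < 64000, so use break Q=64000: TC = 71,600×$21.12 + (71,600/64000.0)×358 + (64000.0/2)×0.30×$21.12 = $1,715,344.51.
Lowest total cost among the candidates is at Q = 4100.0.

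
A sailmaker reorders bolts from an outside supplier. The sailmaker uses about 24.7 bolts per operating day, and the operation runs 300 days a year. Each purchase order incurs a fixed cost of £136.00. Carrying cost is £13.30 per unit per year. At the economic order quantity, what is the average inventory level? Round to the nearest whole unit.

Annual demand D = 24.7 × 300 = 7,410.
EOQ = √(2DS/H) = √(2 × 7,410 × 136 / 13.3) ≈ 389.29.
Average inventory = Q*/2 ≈ 389.29 / 2 = 194.643.

Average inventory ≈ 195 bolts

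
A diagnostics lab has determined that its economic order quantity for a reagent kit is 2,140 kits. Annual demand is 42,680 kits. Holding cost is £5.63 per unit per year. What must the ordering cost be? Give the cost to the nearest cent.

The basic EOQ model gives Q* = √(2DS/H); rearrange for the unknown.
From Q* = √(2DS/H): S = Q*²H / (2D) = 2,140² × 5.63 / (2 × 42,680) = 302.0519.

S ≈ £302.05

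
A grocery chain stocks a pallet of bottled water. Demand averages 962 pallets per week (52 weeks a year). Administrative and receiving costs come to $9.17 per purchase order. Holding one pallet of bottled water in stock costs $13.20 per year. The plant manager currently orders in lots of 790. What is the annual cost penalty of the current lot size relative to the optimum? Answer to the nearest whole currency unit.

Extra cost ≈ $2,315 per year

Annual demand D = 962 × 52 = 50,024.
EOQ = √(2DS/H) = √(2 × 50,024 × 9.17 / 13.2) ≈ 263.63.
Cost at Q* = (D/Q*)S + (Q*/2)H = √(2DSH) ≈ $3,479.97.
Cost at Q = 790: (50,024/790)×9.17 + (790/2)×13.2 = $580.66 + $5,214.00 = $5,794.66.
Excess = $5,794.66 − $3,479.97 = $2,314.69.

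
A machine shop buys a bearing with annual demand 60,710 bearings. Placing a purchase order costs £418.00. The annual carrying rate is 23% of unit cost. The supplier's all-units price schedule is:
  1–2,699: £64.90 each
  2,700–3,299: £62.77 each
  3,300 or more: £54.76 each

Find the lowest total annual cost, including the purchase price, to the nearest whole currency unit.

Holding cost per unit per year at price C is H = 0.23·C.
Candidates are each tier's EOQ (if it falls in that tier) and each price-break quantity.
EOQ at £64.90 = 1843.9 (feasible in tier 1): TC = 60,710×£64.90 + (60,710/1843.9)×418 + (1843.9/2)×0.23×£64.90 = £3,967,603.51.
EOQ at £62.77 = 1875.0 < 2700, so use break Q=2700: TC = 60,710×£62.77 + (60,710/2700.0)×418 + (2700.0/2)×0.23×£62.77 = £3,839,655.59.
EOQ at £54.76 = 2007.4 < 3300, so use break Q=3300: TC = 60,710×£54.76 + (60,710/3300.0)×418 + (3300.0/2)×0.23×£54.76 = £3,352,950.95.
Lowest total cost among the candidates is at Q = 3300.0.

TC* ≈ £3,352,951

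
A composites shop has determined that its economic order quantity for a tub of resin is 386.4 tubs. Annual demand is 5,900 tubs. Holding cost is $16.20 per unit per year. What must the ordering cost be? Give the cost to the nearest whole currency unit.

Invert the EOQ relation Q*² = 2DS/H.
From Q* = √(2DS/H): S = Q*²H / (2D) = 386.4² × 16.2 / (2 × 5,900) = 204.9780.

S ≈ $205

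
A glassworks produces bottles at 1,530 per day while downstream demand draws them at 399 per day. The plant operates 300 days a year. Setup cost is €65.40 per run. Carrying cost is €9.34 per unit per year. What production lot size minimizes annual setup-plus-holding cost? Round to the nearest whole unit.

Q* ≈ 1,506 bottles

Annual demand D = 399 × 300 = 119,700.
Production build-up factor (1 − d/p) = 1 − 399/1,530 = 0.7392.
Q* = √(2DS / (H(1 − d/p))) = √(2 × 119,700 × 65.4 / (9.34 × 0.7392)).
= √(15,656,760 / 6.9043) ≈ 1505.885.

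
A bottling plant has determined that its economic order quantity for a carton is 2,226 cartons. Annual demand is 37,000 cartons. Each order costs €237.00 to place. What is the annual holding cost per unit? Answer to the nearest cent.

H ≈ €3.54

Invert the EOQ relation Q*² = 2DS/H.
From Q* = √(2DS/H): H = 2DS / Q*² = 2 × 37,000 × 237 / 2,226² = 3.5394.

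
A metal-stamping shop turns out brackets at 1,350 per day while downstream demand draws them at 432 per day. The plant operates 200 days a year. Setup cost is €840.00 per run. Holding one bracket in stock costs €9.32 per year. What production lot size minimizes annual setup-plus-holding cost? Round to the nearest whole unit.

Annual demand D = 432 × 200 = 86,400.
Production build-up factor (1 − d/p) = 1 − 432/1,350 = 0.6800.
Q* = √(2DS / (H(1 − d/p))) = √(2 × 86,400 × 840 / (9.32 × 0.6800)).
= √(145,152,000 / 6.3376) ≈ 4785.740.

Q* ≈ 4,786 brackets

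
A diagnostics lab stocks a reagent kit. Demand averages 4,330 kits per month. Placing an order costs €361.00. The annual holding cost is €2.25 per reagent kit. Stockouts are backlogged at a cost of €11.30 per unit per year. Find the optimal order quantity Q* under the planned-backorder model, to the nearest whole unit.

Annual demand D = 4,330 × 12 = 51,960.
With planned backorders, Q* = √(2DS/H) · √((H+B)/B).
√(2DS/H) = √(2 × 51,960 × 361 / 2.25) = 4083.306.
√((H+B)/B) = √((2.25+11.3)/11.3) = 1.0950.
Q* ≈ 4471.388.

Q* ≈ 4,471 kits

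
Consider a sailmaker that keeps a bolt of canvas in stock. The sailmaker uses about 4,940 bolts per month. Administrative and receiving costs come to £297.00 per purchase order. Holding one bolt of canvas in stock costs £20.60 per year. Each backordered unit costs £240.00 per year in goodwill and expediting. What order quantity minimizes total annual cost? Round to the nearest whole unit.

Annual demand D = 4,940 × 12 = 59,280.
With planned backorders, Q* = √(2DS/H) · √((H+B)/B).
√(2DS/H) = √(2 × 59,280 × 297 / 20.6) = 1307.416.
√((H+B)/B) = √((20.6+240)/240) = 1.0420.
Q* ≈ 1362.371.

Q* ≈ 1,362 bolts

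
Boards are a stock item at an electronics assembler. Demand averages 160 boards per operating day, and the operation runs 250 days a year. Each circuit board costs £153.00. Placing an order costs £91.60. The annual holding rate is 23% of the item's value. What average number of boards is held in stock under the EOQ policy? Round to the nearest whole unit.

Annual demand D = 160 × 250 = 40,000.
Holding cost H = 0.23 × £153.00 = £35.1900 per unit per year.
The optimal lot size = √(2DS/H) = √(2 × 40,000 × 91.6 / 35.19) ≈ 456.33.
Average inventory = Q*/2 ≈ 456.33 / 2 = 228.167.

Average inventory ≈ 228 boards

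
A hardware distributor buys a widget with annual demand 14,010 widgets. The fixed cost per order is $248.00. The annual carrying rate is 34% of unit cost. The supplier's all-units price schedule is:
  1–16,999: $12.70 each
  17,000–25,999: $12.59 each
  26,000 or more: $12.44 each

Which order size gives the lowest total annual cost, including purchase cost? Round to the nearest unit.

Holding cost per unit per year at price C is H = 0.34·C.
Evaluate total cost at each tier's feasible EOQ or, if the EOQ is below the tier, at the tier's minimum quantity.
EOQ at $12.70 = 1268.6 (feasible in tier 1): TC = 14,010×$12.70 + (14,010/1268.6)×248 + (1268.6/2)×0.34×$12.70 = $183,404.74.
EOQ at $12.59 = 1274.1 < 17000, so use break Q=17000: TC = 14,010×$12.59 + (14,010/17000.0)×248 + (17000.0/2)×0.34×$12.59 = $212,975.38.
EOQ at $12.44 = 1281.8 < 26000, so use break Q=26000: TC = 14,010×$12.44 + (14,010/26000.0)×248 + (26000.0/2)×0.34×$12.44 = $229,402.83.
Lowest total cost is $183,404.74 at Q = 1268.6.

Q* ≈ 1,269 widgets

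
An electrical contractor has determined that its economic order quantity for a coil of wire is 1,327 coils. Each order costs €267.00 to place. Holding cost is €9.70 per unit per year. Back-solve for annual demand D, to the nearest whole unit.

The basic EOQ model gives Q* = √(2DS/H); rearrange for the unknown.
From Q* = √(2DS/H): D = Q*²H / (2S) = 1,327² × 9.7 / (2 × 267) = 31986.913.

D ≈ 31,987 coils per year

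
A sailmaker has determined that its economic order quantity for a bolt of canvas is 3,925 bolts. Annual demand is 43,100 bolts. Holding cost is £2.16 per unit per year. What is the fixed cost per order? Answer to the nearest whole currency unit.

S ≈ £386

Invert the EOQ relation Q*² = 2DS/H.
From Q* = √(2DS/H): S = Q*²H / (2D) = 3,925² × 2.16 / (2 × 43,100) = 386.0342.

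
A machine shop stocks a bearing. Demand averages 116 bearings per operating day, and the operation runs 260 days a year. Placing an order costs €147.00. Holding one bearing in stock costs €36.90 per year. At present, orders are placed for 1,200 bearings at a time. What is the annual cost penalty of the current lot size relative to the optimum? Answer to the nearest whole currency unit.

Extra cost ≈ €7,746 per year

Annual demand D = 116 × 260 = 30,160.
EOQ = √(2DS/H) = √(2 × 30,160 × 147 / 36.9) ≈ 490.20.
Cost at Q* = (D/Q*)S + (Q*/2)H = √(2DSH) ≈ €18,088.50.
Cost at Q = 1,200: (30,160/1,200)×147 + (1,200/2)×36.9 = €3,694.60 + €22,140.00 = €25,834.60.
Excess = €25,834.60 − €18,088.50 = €7,746.10.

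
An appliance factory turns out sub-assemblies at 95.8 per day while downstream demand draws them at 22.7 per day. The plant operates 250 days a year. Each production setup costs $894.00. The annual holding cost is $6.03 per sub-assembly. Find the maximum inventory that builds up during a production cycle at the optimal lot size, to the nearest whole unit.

Annual demand D = 22.7 × 250 = 5,675.
Production build-up factor (1 − d/p) = 1 − 22.7/95.8 = 0.7630.
Q* = √(2DS / (H(1 − d/p))) = √(2 × 5,675 × 894 / (6.03 × 0.7630)).
= √(10,146,900 / 4.6012) ≈ 1485.019.
Maximum inventory = Q*(1 − d/p) = 1485.019 × 0.7630 ≈ 1133.141.

I_max ≈ 1,133 sub-assemblies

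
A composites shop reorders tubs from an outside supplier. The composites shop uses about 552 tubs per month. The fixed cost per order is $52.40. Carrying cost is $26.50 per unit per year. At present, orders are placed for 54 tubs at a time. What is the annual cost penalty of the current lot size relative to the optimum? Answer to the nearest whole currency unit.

Extra cost ≈ $2,854 per year

Annual demand D = 552 × 12 = 6,624.
EOQ = √(2DS/H) = √(2 × 6,624 × 52.4 / 26.5) ≈ 161.85.
Cost at Q* = (D/Q*)S + (Q*/2)H = √(2DSH) ≈ $4,289.08.
Cost at Q = 54: (6,624/54)×52.4 + (54/2)×26.5 = $6,427.73 + $715.50 = $7,143.23.
Excess = $7,143.23 − $4,289.08 = $2,854.16.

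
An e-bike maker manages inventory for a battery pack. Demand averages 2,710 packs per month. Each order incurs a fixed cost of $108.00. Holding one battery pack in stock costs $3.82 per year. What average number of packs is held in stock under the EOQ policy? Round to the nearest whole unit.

Average inventory ≈ 678 packs

Annual demand D = 2,710 × 12 = 32,520.
EOQ = √(2DS/H) = √(2 × 32,520 × 108 / 3.82) ≈ 1356.03.
Average inventory = Q*/2 ≈ 1356.03 / 2 = 678.017.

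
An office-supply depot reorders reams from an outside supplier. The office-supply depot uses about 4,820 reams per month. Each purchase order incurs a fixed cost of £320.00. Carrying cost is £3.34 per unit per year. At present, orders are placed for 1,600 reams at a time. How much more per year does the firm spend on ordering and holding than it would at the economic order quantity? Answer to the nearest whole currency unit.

Annual demand D = 4,820 × 12 = 57,840.
EOQ = √(2DS/H) = √(2 × 57,840 × 320 / 3.34) ≈ 3329.13.
Cost at Q* = (D/Q*)S + (Q*/2)H = √(2DSH) ≈ £11,119.30.
Cost at Q = 1,600: (57,840/1,600)×320 + (1,600/2)×3.34 = £11,568.00 + £2,672.00 = £14,240.00.
Excess = £14,240.00 − £11,119.30 = £3,120.70.

Extra cost ≈ £3,121 per year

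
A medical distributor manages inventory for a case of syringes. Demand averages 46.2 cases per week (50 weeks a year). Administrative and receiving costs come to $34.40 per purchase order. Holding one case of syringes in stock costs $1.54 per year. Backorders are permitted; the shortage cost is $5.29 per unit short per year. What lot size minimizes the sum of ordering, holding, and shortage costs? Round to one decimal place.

Q* ≈ 365.0 cases

Annual demand D = 46.2 × 50 = 2,310.
With planned backorders, Q* = √(2DS/H) · √((H+B)/B).
√(2DS/H) = √(2 × 2,310 × 34.4 / 1.54) = 321.248.
√((H+B)/B) = √((1.54+5.29)/5.29) = 1.1363.
Q* ≈ 365.025.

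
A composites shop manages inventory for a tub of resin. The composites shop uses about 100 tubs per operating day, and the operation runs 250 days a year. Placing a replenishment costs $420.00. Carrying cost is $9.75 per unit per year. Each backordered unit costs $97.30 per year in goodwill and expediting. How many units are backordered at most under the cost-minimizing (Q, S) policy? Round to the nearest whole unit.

Annual demand D = 100 × 250 = 25,000.
With planned backorders, Q* = √(2DS/H) · √((H+B)/B).
√(2DS/H) = √(2 × 25,000 × 420 / 9.75) = 1467.599.
√((H+B)/B) = √((9.75+97.3)/97.3) = 1.0489.
Q* ≈ 1539.374.
S* = Q* · H/(H+B) = 1539.374 × 9.75/107.05 ≈ 140.205.

S* ≈ 140 tubs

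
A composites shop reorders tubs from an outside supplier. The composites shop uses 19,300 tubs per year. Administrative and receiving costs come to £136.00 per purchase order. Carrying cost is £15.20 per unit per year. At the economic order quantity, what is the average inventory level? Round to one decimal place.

Average inventory ≈ 293.8 tubs

Q* = √(2DS/H) = √(2 × 19,300 × 136 / 15.2) ≈ 587.68.
Average inventory = Q*/2 ≈ 587.68 / 2 = 293.840.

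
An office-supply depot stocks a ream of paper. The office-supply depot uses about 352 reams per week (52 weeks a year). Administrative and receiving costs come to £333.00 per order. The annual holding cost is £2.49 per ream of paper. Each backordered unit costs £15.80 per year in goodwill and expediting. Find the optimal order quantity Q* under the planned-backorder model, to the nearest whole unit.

Annual demand D = 352 × 52 = 18,304.
With planned backorders, Q* = √(2DS/H) · √((H+B)/B).
√(2DS/H) = √(2 × 18,304 × 333 / 2.49) = 2212.638.
√((H+B)/B) = √((2.49+15.8)/15.8) = 1.0759.
Q* ≈ 2380.613.

Q* ≈ 2,381 reams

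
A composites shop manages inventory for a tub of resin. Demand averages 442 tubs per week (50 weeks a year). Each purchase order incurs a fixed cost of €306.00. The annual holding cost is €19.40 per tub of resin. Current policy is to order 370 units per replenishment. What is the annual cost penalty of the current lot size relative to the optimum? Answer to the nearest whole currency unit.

Annual demand D = 442 × 50 = 22,100.
EOQ = √(2DS/H) = √(2 × 22,100 × 306 / 19.4) ≈ 834.97.
Cost at Q* = (D/Q*)S + (Q*/2)H = √(2DSH) ≈ €16,198.42.
Cost at Q = 370: (22,100/370)×306 + (370/2)×19.4 = €18,277.30 + €3,589.00 = €21,866.30.
Excess = €21,866.30 − €16,198.42 = €5,667.88.

Extra cost ≈ €5,668 per year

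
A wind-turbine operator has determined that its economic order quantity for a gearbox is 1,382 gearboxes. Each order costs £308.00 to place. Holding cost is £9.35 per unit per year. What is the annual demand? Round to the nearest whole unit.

D ≈ 28,990 gearboxes per year

Squaring Q* = √(2DS/H) gives Q*² = 2DS/H.
From Q* = √(2DS/H): D = Q*²H / (2S) = 1,382² × 9.35 / (2 × 308) = 28989.918.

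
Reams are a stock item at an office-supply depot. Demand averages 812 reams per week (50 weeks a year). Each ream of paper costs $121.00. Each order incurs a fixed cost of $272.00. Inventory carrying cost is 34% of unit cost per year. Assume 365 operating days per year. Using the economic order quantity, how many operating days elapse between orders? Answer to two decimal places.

Annual demand D = 812 × 50 = 40,600.
Holding cost H = 0.34 × $121.00 = $41.1400 per unit per year.
Q* = √(2DS/H) = √(2 × 40,600 × 272 / 41.14) ≈ 732.71.
Cycle time = Q*/D × 365 = 732.71 / 40,600 × 365 ≈ 6.587 days.

T ≈ 6.59 days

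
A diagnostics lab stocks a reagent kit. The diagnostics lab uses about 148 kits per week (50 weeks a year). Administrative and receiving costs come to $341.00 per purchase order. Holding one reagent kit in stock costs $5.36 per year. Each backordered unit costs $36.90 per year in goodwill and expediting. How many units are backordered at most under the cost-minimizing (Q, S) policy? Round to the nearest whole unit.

S* ≈ 132 kits

Annual demand D = 148 × 50 = 7,400.
With planned backorders, Q* = √(2DS/H) · √((H+B)/B).
√(2DS/H) = √(2 × 7,400 × 341 / 5.36) = 970.344.
√((H+B)/B) = √((5.36+36.9)/36.9) = 1.0702.
Q* ≈ 1038.430.
S* = Q* · H/(H+B) = 1038.430 × 5.36/42.26 ≈ 131.708.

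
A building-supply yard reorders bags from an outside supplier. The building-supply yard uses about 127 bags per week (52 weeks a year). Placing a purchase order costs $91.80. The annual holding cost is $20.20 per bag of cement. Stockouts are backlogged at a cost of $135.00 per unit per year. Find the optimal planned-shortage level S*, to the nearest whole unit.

S* ≈ 34 bags

Annual demand D = 127 × 52 = 6,604.
With planned backorders, Q* = √(2DS/H) · √((H+B)/B).
√(2DS/H) = √(2 × 6,604 × 91.8 / 20.2) = 244.999.
√((H+B)/B) = √((20.2+135)/135) = 1.0722.
Q* ≈ 262.690.
S* = Q* · H/(H+B) = 262.690 × 20.2/155.2 ≈ 34.190.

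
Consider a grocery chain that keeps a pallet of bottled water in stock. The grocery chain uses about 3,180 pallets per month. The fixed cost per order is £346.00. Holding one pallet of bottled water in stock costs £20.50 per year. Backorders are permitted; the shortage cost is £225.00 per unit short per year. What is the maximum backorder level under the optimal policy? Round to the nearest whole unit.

Annual demand D = 3,180 × 12 = 38,160.
With planned backorders, Q* = √(2DS/H) · √((H+B)/B).
√(2DS/H) = √(2 × 38,160 × 346 / 20.5) = 1134.959.
√((H+B)/B) = √((20.5+225)/225) = 1.0446.
Q* ≈ 1185.536.
S* = Q* · H/(H+B) = 1185.536 × 20.5/245.5 ≈ 98.996.

S* ≈ 99 pallets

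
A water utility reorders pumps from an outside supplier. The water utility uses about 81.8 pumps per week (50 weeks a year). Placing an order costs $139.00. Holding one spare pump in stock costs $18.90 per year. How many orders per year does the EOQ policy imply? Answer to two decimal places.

Annual demand D = 81.8 × 50 = 4,090.
Q* = √(2DS/H) = √(2 × 4,090 × 139 / 18.9) ≈ 245.27.
Orders per year = D / Q* = 4,090 / 245.27 ≈ 16.675.

N ≈ 16.68 orders per year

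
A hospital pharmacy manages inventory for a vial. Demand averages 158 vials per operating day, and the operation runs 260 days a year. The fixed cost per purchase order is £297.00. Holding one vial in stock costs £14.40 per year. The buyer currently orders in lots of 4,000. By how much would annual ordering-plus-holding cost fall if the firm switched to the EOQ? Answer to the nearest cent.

Extra cost ≈ £13,105.01 per year

Annual demand D = 158 × 260 = 41,080.
EOQ = √(2DS/H) = √(2 × 41,080 × 297 / 14.4) ≈ 1301.75.
Cost at Q* = (D/Q*)S + (Q*/2)H = √(2DSH) ≈ £18,745.18.
Cost at Q = 4,000: (41,080/4,000)×297 + (4,000/2)×14.4 = £3,050.19 + £28,800.00 = £31,850.19.
Excess = £31,850.19 − £18,745.18 = £13,105.01.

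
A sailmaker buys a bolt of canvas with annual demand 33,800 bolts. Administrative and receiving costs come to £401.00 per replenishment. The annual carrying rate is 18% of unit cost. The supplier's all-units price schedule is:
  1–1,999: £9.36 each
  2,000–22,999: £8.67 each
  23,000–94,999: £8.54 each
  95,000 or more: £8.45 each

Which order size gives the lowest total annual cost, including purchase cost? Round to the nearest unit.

Q* ≈ 4,168 bolts

Holding cost per unit per year at price C is H = 0.18·C.
Evaluate total cost at each tier's feasible EOQ or, if the EOQ is below the tier, at the tier's minimum quantity.
Tier 1 (£9.36): EOQ = 4011.2 exceeds tier's upper bound 1999, so this tier is dominated.
EOQ at £8.67 = 4167.7 (feasible in tier 2): TC = 33,800×£8.67 + (33,800/4167.7)×401 + (4167.7/2)×0.18×£8.67 = £299,550.16.
EOQ at £8.54 = 4199.3 < 23000, so use break Q=23000: TC = 33,800×£8.54 + (33,800/23000.0)×401 + (23000.0/2)×0.18×£8.54 = £306,919.10.
EOQ at £8.45 = 4221.6 < 95000, so use break Q=95000: TC = 33,800×£8.45 + (33,800/95000.0)×401 + (95000.0/2)×0.18×£8.45 = £358,000.17.
Lowest total cost is £299,550.16 at Q = 4167.7.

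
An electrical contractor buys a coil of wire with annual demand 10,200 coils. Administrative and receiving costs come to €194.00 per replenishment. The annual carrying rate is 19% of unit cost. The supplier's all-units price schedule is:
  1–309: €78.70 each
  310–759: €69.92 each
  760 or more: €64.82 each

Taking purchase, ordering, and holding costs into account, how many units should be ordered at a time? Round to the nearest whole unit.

Holding cost per unit per year at price C is H = 0.19·C.
For each price level, check whether its EOQ is feasible; otherwise the best quantity at that price is the breakpoint.
Tier 1 (€78.70): EOQ = 514.5 exceeds tier's upper bound 309, so this tier is dominated.
EOQ at €69.92 = 545.8 (feasible in tier 2): TC = 10,200×€69.92 + (10,200/545.8)×194 + (545.8/2)×0.19×€69.92 = €720,434.93.
EOQ at €64.82 = 566.9 < 760, so use break Q=760: TC = 10,200×€64.82 + (10,200/760.0)×194 + (760.0/2)×0.19×€64.82 = €668,447.69.
Lowest total cost is €668,447.69 at Q = 760.0.

Q* ≈ 760 coils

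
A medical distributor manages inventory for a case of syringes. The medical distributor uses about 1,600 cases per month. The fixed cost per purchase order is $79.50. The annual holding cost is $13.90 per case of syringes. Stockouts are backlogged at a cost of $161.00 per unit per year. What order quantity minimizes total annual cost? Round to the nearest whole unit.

Annual demand D = 1,600 × 12 = 19,200.
With planned backorders, Q* = √(2DS/H) · √((H+B)/B).
√(2DS/H) = √(2 × 19,200 × 79.5 / 13.9) = 468.643.
√((H+B)/B) = √((13.9+161)/161) = 1.0423.
Q* ≈ 488.454.

Q* ≈ 488 cases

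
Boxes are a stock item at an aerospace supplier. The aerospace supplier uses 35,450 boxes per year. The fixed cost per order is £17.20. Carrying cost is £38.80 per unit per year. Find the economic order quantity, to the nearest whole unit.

Q* ≈ 177 boxes

EOQ = √(2DS / H) = √(2 × 35,450 × 17.2 / 38.8).
= √(1,219,480 / 38.8) = √31,429.8969 ≈ 177.285.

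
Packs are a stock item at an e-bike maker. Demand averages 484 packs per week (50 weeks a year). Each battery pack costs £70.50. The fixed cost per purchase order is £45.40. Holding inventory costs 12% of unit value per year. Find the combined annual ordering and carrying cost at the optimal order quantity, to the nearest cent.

Annual demand D = 484 × 50 = 24,200.
Holding cost H = 0.12 × £70.50 = £8.4600 per unit per year.
Q* = √(2DS/H) = √(2 × 24,200 × 45.4 / 8.46) ≈ 509.64.
At the optimum the two cost components are equal, so total cost = 2·(Q*/2)H = Q*·H.
Minimum total = √(2DSH) = √(2 × 24,200 × 45.4 × 8.46) ≈ 4311.573.

TC* ≈ £4,311.57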